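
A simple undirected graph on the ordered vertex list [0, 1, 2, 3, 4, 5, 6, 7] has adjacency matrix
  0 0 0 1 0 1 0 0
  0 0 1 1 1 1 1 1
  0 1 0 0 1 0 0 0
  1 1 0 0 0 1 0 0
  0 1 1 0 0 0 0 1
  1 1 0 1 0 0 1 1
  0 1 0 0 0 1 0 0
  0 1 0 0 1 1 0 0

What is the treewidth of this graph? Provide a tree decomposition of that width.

The largest bag has 3 vertices, giving width 2; this decomposition certifies tw(G) ≤ 2. Conversely, {0, 3, 5} is a clique of size 3, and the vertices of any clique must share a bag in every tree decomposition; so some bag has ≥ 3 vertices and tw(G) ≥ 2. Hence tw(G) = 2 exactly.

Treewidth 2.
One optimal decomposition is:
Bags: B1 = {1, 5, 6}  B2 = {1, 5, 7}  B3 = {1, 4, 7}  B4 = {1, 2, 4}  B5 = {1, 3, 5}  B6 = {0, 3, 5}
Tree: B1–B2, B2–B3, B3–B4, B1–B5, B5–B6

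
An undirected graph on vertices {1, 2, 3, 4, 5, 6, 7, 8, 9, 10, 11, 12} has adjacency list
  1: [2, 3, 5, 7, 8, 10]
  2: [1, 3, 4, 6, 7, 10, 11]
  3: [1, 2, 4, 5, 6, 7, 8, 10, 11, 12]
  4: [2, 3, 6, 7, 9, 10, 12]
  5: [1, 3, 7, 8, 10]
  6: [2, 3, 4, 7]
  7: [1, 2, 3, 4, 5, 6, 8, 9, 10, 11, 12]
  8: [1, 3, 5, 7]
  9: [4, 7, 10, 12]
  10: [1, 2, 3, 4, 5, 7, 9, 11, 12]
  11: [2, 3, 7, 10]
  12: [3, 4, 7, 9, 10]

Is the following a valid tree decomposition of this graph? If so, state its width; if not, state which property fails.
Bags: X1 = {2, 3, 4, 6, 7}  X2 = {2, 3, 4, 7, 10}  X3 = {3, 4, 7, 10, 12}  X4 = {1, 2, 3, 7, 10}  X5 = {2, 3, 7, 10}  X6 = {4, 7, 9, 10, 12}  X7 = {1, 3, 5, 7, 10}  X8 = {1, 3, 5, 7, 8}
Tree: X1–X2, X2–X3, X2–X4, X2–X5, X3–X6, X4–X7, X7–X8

A tree decomposition must satisfy three properties: every vertex lies in some bag; for every edge, both endpoints lie together in some bag; and for every vertex, the bags containing it form a connected subtree. Here vertex 11 appears in no bag, so the decomposition is invalid.

No — vertex 11 appears in no bag.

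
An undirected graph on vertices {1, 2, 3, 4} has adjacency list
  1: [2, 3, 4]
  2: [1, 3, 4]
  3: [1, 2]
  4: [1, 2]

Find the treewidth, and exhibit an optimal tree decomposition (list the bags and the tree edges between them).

Treewidth 2.
One such decomposition:
Bags: B1 = {1, 2, 3}  B2 = {1, 2, 4}
Tree: B1–B2

The largest bag has 3 vertices, giving width 2; this decomposition certifies tw(G) ≤ 2. On the other hand G contains the 3-clique {1, 2, 3}. A clique must lie in a single bag of any decomposition, so no decomposition can have width below 2. Combining the bounds, tw(G) = 2.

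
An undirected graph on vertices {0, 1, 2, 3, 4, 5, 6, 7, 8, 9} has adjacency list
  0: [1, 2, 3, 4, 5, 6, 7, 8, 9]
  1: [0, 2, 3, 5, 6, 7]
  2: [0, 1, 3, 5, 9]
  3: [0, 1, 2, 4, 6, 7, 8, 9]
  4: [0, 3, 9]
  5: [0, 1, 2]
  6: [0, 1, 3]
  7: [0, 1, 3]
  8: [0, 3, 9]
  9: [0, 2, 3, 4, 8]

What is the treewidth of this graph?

3

A width-3 tree decomposition is:
Bags: B1 = {0, 1, 3, 6}  B2 = {0, 1, 2, 3}  B3 = {0, 2, 3, 9}  B4 = {0, 3, 4, 9}  B5 = {0, 1, 3, 7}  B6 = {0, 1, 2, 5}  B7 = {0, 3, 8, 9}
Tree: B1–B2, B2–B3, B3–B4, B2–B5, B2–B6, B4–B7
Each bag holds 4 vertices, so the decomposition has width 3, which upper-bounds the treewidth. Conversely, {0, 3, 8, 9} is a clique of size 4, and the vertices of any clique must share a bag in every tree decomposition; so some bag has ≥ 4 vertices and tw(G) ≥ 3. Hence tw(G) = 3 exactly.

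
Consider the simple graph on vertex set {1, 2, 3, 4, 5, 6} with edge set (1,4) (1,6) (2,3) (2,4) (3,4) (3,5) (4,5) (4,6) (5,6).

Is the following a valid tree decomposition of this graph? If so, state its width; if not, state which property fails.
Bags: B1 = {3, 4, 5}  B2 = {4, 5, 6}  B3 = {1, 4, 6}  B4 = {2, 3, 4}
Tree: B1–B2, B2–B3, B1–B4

Vertex coverage: the bags together contain {1, 2, 3, 4, 5, 6}, the full vertex set. Edge coverage: each edge of G has both endpoints in at least one bag. Running intersection: for every vertex, the bags containing it form a connected subtree. All three properties hold, so this is a valid tree decomposition of width max|bag| − 1 = 2, and hence tw(G) ≤ 2.

Yes; width 2.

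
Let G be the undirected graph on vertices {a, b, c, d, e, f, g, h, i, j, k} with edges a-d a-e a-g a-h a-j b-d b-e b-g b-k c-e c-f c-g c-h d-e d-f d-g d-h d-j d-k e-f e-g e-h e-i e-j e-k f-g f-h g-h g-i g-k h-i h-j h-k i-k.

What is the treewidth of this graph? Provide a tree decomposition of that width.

Treewidth 4.
One such decomposition:
Bags: B1 = {a, d, e, g, h}  B2 = {a, d, e, h, j}  B3 = {d, e, f, g, h}  B4 = {d, e, g, h, k}  B5 = {c, e, f, g, h}  B6 = {b, d, e, g, k}  B7 = {e, g, h, i, k}
Tree: B1–B2, B1–B3, B1–B4, B3–B5, B4–B6, B4–B7

Each bag holds 5 vertices, so the decomposition has width 4, which upper-bounds the treewidth. On the other hand G contains the 5-clique {d, e, f, g, h}. A clique must lie in a single bag of any decomposition, so no decomposition can have width below 4. Combining the bounds, tw(G) = 4.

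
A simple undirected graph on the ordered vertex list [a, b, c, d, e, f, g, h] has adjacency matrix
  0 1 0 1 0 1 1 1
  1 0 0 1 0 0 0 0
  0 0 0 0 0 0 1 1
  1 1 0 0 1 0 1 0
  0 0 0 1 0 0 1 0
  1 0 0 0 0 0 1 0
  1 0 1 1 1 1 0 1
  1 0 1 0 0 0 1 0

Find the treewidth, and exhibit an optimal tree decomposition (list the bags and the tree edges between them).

Treewidth 2.
One optimal decomposition is:
Bags: B1 = {c, g, h}  B2 = {a, g, h}  B3 = {a, f, g}  B4 = {a, d, g}  B5 = {d, e, g}  B6 = {a, b, d}
Tree: B1–B2, B2–B3, B2–B4, B4–B5, B4–B6

Each bag holds 3 vertices, so the decomposition has width 2, which upper-bounds the treewidth. On the other hand G contains the 3-clique {d, e, g}. A clique must lie in a single bag of any decomposition, so no decomposition can have width below 2. Therefore the treewidth is 2.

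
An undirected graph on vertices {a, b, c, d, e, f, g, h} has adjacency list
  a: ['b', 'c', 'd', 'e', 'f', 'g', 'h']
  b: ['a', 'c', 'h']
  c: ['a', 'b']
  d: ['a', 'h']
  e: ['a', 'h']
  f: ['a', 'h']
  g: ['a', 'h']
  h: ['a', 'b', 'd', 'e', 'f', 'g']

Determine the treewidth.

A width-2 tree decomposition is:
Bags: B1 = {a, b, h}  B2 = {a, b, c}  B3 = {a, e, h}  B4 = {a, f, h}  B5 = {a, g, h}  B6 = {a, d, h}
Tree: B1–B2, B1–B3, B3–B4, B4–B5, B1–B6
Every bag has size at most 3, so the width is 3 − 1 = 2 and tw(G) ≤ 2. Conversely, {a, d, h} is a clique of size 3, and the vertices of any clique must share a bag in every tree decomposition; so some bag has ≥ 3 vertices and tw(G) ≥ 2. Hence tw(G) = 2 exactly.

2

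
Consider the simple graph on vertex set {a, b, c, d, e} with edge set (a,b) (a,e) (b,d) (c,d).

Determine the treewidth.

1

A width-1 tree decomposition is:
Bags: B1 = {c, d}  B2 = {b, d}  B3 = {a, b}  B4 = {a, e}
Tree: B1–B2, B2–B3, B3–B4
Every bag has size at most 2, so the width is 2 − 1 = 1 and tw(G) ≤ 1. Any graph with an edge has treewidth ≥ 1, and G has the edge d–c. Hence tw(G) = 1 exactly.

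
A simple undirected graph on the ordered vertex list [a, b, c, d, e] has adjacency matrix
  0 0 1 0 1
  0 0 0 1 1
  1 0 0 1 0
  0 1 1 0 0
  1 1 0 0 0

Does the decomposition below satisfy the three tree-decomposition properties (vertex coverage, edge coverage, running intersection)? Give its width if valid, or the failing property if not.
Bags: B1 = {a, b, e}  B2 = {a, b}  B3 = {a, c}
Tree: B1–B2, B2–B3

No — vertex d appears in no bag.

A tree decomposition must satisfy three properties: every vertex lies in some bag; for every edge, both endpoints lie together in some bag; and for every vertex, the bags containing it form a connected subtree. Here vertex d appears in no bag, so the decomposition is invalid.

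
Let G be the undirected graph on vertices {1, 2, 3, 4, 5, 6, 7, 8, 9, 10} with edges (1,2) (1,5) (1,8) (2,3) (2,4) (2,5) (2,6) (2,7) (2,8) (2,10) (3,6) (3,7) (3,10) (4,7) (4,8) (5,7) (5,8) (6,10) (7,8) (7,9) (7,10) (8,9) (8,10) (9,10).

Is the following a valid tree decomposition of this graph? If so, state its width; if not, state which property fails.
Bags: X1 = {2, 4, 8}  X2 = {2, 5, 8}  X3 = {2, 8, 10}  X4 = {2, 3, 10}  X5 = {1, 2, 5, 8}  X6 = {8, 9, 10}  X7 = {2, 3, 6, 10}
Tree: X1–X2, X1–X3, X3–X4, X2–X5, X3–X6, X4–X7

A tree decomposition must satisfy three properties: every vertex lies in some bag; for every edge, both endpoints lie together in some bag; and for every vertex, the bags containing it form a connected subtree. Here vertex 7 appears in no bag, so the decomposition is invalid.

No — vertex 7 appears in no bag.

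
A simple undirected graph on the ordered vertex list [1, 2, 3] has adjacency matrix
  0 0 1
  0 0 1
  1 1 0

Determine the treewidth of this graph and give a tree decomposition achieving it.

Each bag holds 2 vertices, so the decomposition has width 1, which upper-bounds the treewidth. G has an edge, so its treewidth is at least 1. Therefore the treewidth is 1.

Treewidth 1.
One optimal decomposition is:
Bags: B1 = {2, 3}  B2 = {1, 3}
Tree: B1–B2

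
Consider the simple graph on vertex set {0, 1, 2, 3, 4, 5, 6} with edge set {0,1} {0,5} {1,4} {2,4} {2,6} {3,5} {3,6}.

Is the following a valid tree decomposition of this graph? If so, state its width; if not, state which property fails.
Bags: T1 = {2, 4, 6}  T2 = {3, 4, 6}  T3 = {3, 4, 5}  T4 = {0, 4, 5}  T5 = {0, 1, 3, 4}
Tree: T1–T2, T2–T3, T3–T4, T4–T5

No — bags containing vertex 3 are not connected in the tree.

A tree decomposition must satisfy three properties: every vertex lies in some bag; for every edge, both endpoints lie together in some bag; and for every vertex, the bags containing it form a connected subtree. Here bags containing vertex 3 are not connected in the tree, so the decomposition is invalid.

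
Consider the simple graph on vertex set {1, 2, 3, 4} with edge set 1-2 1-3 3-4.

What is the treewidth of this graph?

1

A width-1 tree decomposition is:
Bags: B1 = {1, 2}  B2 = {1, 3}  B3 = {3, 4}
Tree: B1–B2, B2–B3
Each bag holds 2 vertices, so the decomposition has width 1, which upper-bounds the treewidth. G has an edge, so its treewidth is at least 1. Therefore the treewidth is 1.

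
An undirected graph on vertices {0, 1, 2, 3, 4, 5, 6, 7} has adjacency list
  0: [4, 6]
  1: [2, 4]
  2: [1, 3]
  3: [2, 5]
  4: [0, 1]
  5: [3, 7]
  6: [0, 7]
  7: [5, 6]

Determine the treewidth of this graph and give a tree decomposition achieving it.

Every bag has size at most 3, so the width is 3 − 1 = 2 and tw(G) ≤ 2. Since 0–4–1–2–3–5–7–6–0 is a cycle in G, G is not acyclic. Forests are exactly the graphs of treewidth ≤ 1, so tw(G) ≥ 2. Therefore the treewidth is 2.

Treewidth 2.
Bags: B1 = {0, 1, 4}  B2 = {0, 1, 2}  B3 = {0, 2, 3}  B4 = {0, 3, 5}  B5 = {0, 5, 7}  B6 = {0, 6, 7}
Tree: B1–B2, B2–B3, B3–B4, B4–B5, B5–B6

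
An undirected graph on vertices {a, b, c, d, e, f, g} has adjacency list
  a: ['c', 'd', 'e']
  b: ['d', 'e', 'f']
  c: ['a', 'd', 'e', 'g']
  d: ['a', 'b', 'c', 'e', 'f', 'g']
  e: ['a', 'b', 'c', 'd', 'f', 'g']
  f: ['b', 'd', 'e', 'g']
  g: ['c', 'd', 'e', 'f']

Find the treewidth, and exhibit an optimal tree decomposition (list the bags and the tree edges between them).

Treewidth 3.
Bags: B1 = {c, d, e, g}  B2 = {d, e, f, g}  B3 = {b, d, e, f}  B4 = {a, c, d, e}
Tree: B1–B2, B2–B3, B1–B4

Each bag holds 4 vertices, so the decomposition has width 3, which upper-bounds the treewidth. On the other hand G contains the 4-clique {a, c, d, e}. A clique must lie in a single bag of any decomposition, so no decomposition can have width below 3. Combining the bounds, tw(G) = 3.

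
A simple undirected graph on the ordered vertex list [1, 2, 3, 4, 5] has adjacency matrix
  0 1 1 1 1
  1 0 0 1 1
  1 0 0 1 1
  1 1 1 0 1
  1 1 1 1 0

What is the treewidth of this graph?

A width-3 tree decomposition is:
Bags: B1 = {1, 3, 4, 5}  B2 = {1, 2, 4, 5}
Tree: B1–B2
The largest bag has 4 vertices, giving width 3; this decomposition certifies tw(G) ≤ 3. On the other hand G contains the 4-clique {1, 2, 4, 5}. A clique must lie in a single bag of any decomposition, so no decomposition can have width below 3. Hence tw(G) = 3 exactly.

3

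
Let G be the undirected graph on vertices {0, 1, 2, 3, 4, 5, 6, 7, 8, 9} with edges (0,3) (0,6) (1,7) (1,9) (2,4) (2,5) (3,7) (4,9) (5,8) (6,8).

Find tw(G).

A width-2 tree decomposition is:
Bags: B1 = {5, 6, 8}  B2 = {0, 5, 6}  B3 = {0, 3, 5}  B4 = {3, 5, 7}  B5 = {1, 5, 7}  B6 = {1, 5, 9}  B7 = {4, 5, 9}  B8 = {2, 4, 5}
Tree: B1–B2, B2–B3, B3–B4, B4–B5, B5–B6, B6–B7, B7–B8
The largest bag has 3 vertices, giving width 2; this decomposition certifies tw(G) ≤ 2. For the lower bound, G contains the cycle 5–8–6–0–3–7–1–9–4–2–5, so G is not a forest; only forests have treewidth ≤ 1, hence tw(G) ≥ 2. Hence tw(G) = 2 exactly.

2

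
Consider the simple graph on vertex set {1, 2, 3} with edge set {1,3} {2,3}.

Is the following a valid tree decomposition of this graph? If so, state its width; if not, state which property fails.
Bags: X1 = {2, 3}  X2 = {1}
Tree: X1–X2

No — edge (3,1) lies in no bag.

A tree decomposition must satisfy three properties: every vertex lies in some bag; for every edge, both endpoints lie together in some bag; and for every vertex, the bags containing it form a connected subtree. Here edge (3,1) lies in no bag, so the decomposition is invalid.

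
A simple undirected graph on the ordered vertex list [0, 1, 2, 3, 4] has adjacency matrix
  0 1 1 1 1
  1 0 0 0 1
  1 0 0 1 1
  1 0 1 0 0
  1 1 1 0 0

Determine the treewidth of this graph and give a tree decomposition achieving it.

Treewidth 2.
One optimal decomposition is:
Bags: B1 = {0, 2, 4}  B2 = {0, 2, 3}  B3 = {0, 1, 4}
Tree: B1–B2, B1–B3

Each bag holds 3 vertices, so the decomposition has width 2, which upper-bounds the treewidth. On the other hand G contains the 3-clique {0, 1, 4}. A clique must lie in a single bag of any decomposition, so no decomposition can have width below 2. Combining the bounds, tw(G) = 2.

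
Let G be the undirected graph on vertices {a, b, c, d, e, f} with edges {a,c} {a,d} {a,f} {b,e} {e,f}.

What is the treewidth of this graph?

A width-1 tree decomposition is:
Bags: B1 = {a, d}  B2 = {a, f}  B3 = {a, c}  B4 = {e, f}  B5 = {b, e}
Tree: B1–B2, B1–B3, B2–B4, B4–B5
Every bag has size at most 2, so the width is 2 − 1 = 1 and tw(G) ≤ 1. G has an edge, so its treewidth is at least 1. Hence tw(G) = 1 exactly.

1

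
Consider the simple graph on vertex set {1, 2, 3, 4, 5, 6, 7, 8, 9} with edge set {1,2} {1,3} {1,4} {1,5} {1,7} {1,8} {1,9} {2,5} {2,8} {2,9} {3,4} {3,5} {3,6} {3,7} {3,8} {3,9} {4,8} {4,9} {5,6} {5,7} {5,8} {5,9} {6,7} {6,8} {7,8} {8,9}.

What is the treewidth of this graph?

A width-4 tree decomposition is:
Bags: B1 = {1, 2, 5, 8, 9}  B2 = {1, 3, 5, 8, 9}  B3 = {1, 3, 5, 7, 8}  B4 = {3, 5, 6, 7, 8}  B5 = {1, 3, 4, 8, 9}
Tree: B1–B2, B2–B3, B3–B4, B2–B5
Each bag holds 5 vertices, so the decomposition has width 4, which upper-bounds the treewidth. On the other hand G contains the 5-clique {1, 2, 5, 8, 9}. A clique must lie in a single bag of any decomposition, so no decomposition can have width below 4. Hence tw(G) = 4 exactly.

4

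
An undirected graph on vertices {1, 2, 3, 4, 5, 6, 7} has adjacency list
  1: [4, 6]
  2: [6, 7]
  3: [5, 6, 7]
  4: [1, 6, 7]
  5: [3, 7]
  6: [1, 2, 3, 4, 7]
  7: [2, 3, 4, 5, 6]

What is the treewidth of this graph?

2

A width-2 tree decomposition is:
Bags: B1 = {4, 6, 7}  B2 = {2, 6, 7}  B3 = {3, 6, 7}  B4 = {1, 4, 6}  B5 = {3, 5, 7}
Tree: B1–B2, B1–B3, B1–B4, B3–B5
The largest bag has 3 vertices, giving width 2; this decomposition certifies tw(G) ≤ 2. On the other hand G contains the 3-clique {3, 5, 7}. A clique must lie in a single bag of any decomposition, so no decomposition can have width below 2. The upper and lower bounds meet at 2, so that is the treewidth.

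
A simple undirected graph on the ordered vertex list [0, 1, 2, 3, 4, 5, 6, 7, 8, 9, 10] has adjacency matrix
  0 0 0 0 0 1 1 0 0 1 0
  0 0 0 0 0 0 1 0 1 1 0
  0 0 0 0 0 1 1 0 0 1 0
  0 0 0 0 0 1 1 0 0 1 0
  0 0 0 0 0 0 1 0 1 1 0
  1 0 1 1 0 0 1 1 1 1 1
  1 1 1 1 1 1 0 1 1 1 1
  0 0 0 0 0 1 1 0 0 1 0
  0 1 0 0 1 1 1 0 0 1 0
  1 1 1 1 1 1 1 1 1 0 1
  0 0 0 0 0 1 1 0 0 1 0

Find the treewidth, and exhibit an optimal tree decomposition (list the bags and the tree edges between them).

Treewidth 3.
One such decomposition:
Bags: B1 = {0, 5, 6, 9}  B2 = {5, 6, 9, 10}  B3 = {5, 6, 8, 9}  B4 = {2, 5, 6, 9}  B5 = {1, 6, 8, 9}  B6 = {5, 6, 7, 9}  B7 = {4, 6, 8, 9}  B8 = {3, 5, 6, 9}
Tree: B1–B2, B1–B3, B3–B4, B3–B5, B3–B6, B5–B7, B6–B8

Every bag has size at most 4, so the width is 4 − 1 = 3 and tw(G) ≤ 3. For the lower bound, the 4 vertices {1, 6, 8, 9} are pairwise adjacent, and any tree decomposition puts a clique entirely inside one bag — forcing width ≥ 3. The upper and lower bounds meet at 3, so that is the treewidth.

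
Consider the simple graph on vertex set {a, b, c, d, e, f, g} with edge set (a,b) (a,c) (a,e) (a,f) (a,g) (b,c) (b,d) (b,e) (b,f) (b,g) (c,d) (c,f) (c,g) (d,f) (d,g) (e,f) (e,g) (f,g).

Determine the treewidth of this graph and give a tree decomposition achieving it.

Treewidth 4.
One optimal decomposition is:
Bags: B1 = {b, c, d, f, g}  B2 = {a, b, c, f, g}  B3 = {a, b, e, f, g}
Tree: B1–B2, B2–B3

Every bag has size at most 5, so the width is 5 − 1 = 4 and tw(G) ≤ 4. Conversely, {a, b, e, f, g} is a clique of size 5, and the vertices of any clique must share a bag in every tree decomposition; so some bag has ≥ 5 vertices and tw(G) ≥ 4. Combining the bounds, tw(G) = 4.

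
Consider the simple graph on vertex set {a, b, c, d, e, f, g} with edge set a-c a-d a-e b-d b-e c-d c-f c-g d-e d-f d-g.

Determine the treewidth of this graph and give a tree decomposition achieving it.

Treewidth 2.
Bags: B1 = {a, c, d}  B2 = {a, d, e}  B3 = {b, d, e}  B4 = {c, d, g}  B5 = {c, d, f}
Tree: B1–B2, B2–B3, B1–B4, B4–B5

Every bag has size at most 3, so the width is 3 − 1 = 2 and tw(G) ≤ 2. Conversely, {a, d, e} is a clique of size 3, and the vertices of any clique must share a bag in every tree decomposition; so some bag has ≥ 3 vertices and tw(G) ≥ 2. Combining the bounds, tw(G) = 2.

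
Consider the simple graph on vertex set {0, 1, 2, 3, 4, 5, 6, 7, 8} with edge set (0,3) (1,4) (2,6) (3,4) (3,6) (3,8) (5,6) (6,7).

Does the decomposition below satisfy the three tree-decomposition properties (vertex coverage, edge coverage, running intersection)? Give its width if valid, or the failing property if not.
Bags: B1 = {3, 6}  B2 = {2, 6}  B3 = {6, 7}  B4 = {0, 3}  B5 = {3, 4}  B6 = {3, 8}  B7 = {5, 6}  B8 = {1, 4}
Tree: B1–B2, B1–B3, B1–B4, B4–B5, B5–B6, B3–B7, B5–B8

Yes; width 1.

Vertex coverage: the bags together contain {0, 1, 2, 3, 4, 5, 6, 7, 8}, the full vertex set. Edge coverage: each edge of G has both endpoints in at least one bag. Running intersection: for every vertex, the bags containing it form a connected subtree. All three properties hold, so this is a valid tree decomposition of width max|bag| − 1 = 1, and hence tw(G) ≤ 1.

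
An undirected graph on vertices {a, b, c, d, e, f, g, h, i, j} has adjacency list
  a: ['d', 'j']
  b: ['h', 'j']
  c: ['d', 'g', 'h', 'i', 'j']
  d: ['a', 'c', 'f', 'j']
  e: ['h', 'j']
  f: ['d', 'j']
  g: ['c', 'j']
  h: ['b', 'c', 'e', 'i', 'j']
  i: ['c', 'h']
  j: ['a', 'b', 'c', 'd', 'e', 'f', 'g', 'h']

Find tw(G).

2

A width-2 tree decomposition is:
Bags: B1 = {c, d, j}  B2 = {c, h, j}  B3 = {b, h, j}  B4 = {e, h, j}  B5 = {c, h, i}  B6 = {a, d, j}  B7 = {d, f, j}  B8 = {c, g, j}
Tree: B1–B2, B2–B3, B2–B4, B2–B5, B1–B6, B1–B7, B2–B8
Each bag holds 3 vertices, so the decomposition has width 2, which upper-bounds the treewidth. For the lower bound, the 3 vertices {d, f, j} are pairwise adjacent, and any tree decomposition puts a clique entirely inside one bag — forcing width ≥ 2. Combining the bounds, tw(G) = 2.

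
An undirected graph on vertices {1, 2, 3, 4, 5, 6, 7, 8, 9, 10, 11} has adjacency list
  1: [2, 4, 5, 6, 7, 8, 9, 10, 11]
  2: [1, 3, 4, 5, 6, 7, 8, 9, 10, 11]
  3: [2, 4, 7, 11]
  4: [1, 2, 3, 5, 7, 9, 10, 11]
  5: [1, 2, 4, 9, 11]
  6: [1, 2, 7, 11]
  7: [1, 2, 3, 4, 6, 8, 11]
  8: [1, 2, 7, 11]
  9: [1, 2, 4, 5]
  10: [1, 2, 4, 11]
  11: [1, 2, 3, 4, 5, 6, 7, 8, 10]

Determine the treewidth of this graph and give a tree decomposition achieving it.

Treewidth 4.
Bags: B1 = {1, 2, 4, 7, 11}  B2 = {1, 2, 4, 5, 11}  B3 = {2, 3, 4, 7, 11}  B4 = {1, 2, 7, 8, 11}  B5 = {1, 2, 4, 10, 11}  B6 = {1, 2, 6, 7, 11}  B7 = {1, 2, 4, 5, 9}
Tree: B1–B2, B1–B3, B1–B4, B2–B5, B4–B6, B2–B7

Every bag has size at most 5, so the width is 5 − 1 = 4 and tw(G) ≤ 4. Conversely, {1, 2, 4, 5, 9} is a clique of size 5, and the vertices of any clique must share a bag in every tree decomposition; so some bag has ≥ 5 vertices and tw(G) ≥ 4. The upper and lower bounds meet at 4, so that is the treewidth.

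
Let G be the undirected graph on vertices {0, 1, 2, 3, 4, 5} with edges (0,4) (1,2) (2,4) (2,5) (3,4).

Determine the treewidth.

1

A width-1 tree decomposition is:
Bags: B1 = {2, 4}  B2 = {2, 5}  B3 = {0, 4}  B4 = {1, 2}  B5 = {3, 4}
Tree: B1–B2, B1–B3, B2–B4, B1–B5
Each bag holds 2 vertices, so the decomposition has width 1, which upper-bounds the treewidth. G has an edge, so its treewidth is at least 1. Therefore the treewidth is 1.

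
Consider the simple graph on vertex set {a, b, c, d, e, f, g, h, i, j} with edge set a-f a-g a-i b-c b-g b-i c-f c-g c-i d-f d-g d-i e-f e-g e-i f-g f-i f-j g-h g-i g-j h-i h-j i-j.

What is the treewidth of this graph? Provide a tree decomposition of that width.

Every bag has size at most 4, so the width is 4 − 1 = 3 and tw(G) ≤ 3. Conversely, {g, h, i, j} is a clique of size 4, and the vertices of any clique must share a bag in every tree decomposition; so some bag has ≥ 4 vertices and tw(G) ≥ 3. Hence tw(G) = 3 exactly.

Treewidth 3.
Bags: B1 = {d, f, g, i}  B2 = {f, g, i, j}  B3 = {g, h, i, j}  B4 = {c, f, g, i}  B5 = {b, c, g, i}  B6 = {a, f, g, i}  B7 = {e, f, g, i}
Tree: B1–B2, B2–B3, B1–B4, B4–B5, B1–B6, B6–B7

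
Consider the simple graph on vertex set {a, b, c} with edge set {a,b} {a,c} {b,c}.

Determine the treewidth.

A width-2 tree decomposition is:
Bags: B1 = {a, b, c}
Tree: (single bag)
With just one bag of size 3, the width is 3 − 1 = 2, so tw(G) ≤ 2. Conversely, {a, b, c} is a clique of size 3, and the vertices of any clique must share a bag in every tree decomposition; so some bag has ≥ 3 vertices and tw(G) ≥ 2. Hence tw(G) = 2 exactly.

2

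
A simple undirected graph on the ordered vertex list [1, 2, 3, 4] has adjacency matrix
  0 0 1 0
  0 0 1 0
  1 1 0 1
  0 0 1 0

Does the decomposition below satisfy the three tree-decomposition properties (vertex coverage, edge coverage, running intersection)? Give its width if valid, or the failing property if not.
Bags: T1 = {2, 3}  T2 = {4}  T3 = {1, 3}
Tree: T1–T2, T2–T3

No — edge (3,4) lies in no bag.

A tree decomposition must satisfy three properties: every vertex lies in some bag; for every edge, both endpoints lie together in some bag; and for every vertex, the bags containing it form a connected subtree. Here edge (3,4) lies in no bag, so the decomposition is invalid.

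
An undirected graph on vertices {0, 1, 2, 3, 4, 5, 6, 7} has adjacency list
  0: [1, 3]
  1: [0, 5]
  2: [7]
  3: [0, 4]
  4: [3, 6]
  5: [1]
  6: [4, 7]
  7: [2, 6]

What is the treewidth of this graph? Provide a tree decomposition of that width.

The largest bag has 2 vertices, giving width 1; this decomposition certifies tw(G) ≤ 1. G has an edge, so its treewidth is at least 1. The upper and lower bounds meet at 1, so that is the treewidth.

Treewidth 1.
Bags: B1 = {2, 7}  B2 = {6, 7}  B3 = {4, 6}  B4 = {3, 4}  B5 = {0, 3}  B6 = {0, 1}  B7 = {1, 5}
Tree: B1–B2, B2–B3, B3–B4, B4–B5, B5–B6, B6–B7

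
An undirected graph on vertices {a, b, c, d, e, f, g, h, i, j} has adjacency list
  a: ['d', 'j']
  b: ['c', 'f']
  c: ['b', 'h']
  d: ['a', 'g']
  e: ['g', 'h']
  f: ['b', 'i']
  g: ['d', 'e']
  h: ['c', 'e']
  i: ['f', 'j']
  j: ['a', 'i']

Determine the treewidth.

A width-2 tree decomposition is:
Bags: B1 = {b, c, h}  B2 = {b, e, h}  B3 = {b, e, g}  B4 = {b, d, g}  B5 = {a, b, d}  B6 = {a, b, j}  B7 = {b, i, j}  B8 = {b, f, i}
Tree: B1–B2, B2–B3, B3–B4, B4–B5, B5–B6, B6–B7, B7–B8
The largest bag has 3 vertices, giving width 2; this decomposition certifies tw(G) ≤ 2. Since b–c–h–e–g–d–a–j–i–f–b is a cycle in G, G is not acyclic. Forests are exactly the graphs of treewidth ≤ 1, so tw(G) ≥ 2. Hence tw(G) = 2 exactly.

2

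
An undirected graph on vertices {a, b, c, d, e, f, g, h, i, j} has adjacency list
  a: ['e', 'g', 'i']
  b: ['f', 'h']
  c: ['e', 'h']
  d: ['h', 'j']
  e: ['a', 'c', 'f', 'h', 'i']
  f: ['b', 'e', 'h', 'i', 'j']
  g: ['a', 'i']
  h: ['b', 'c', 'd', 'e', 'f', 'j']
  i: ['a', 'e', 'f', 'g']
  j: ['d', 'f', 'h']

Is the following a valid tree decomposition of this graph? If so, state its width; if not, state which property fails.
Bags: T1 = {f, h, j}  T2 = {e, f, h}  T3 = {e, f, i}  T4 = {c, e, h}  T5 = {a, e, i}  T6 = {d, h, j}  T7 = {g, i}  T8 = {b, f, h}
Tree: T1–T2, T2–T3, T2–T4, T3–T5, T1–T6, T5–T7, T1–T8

A tree decomposition must satisfy three properties: every vertex lies in some bag; for every edge, both endpoints lie together in some bag; and for every vertex, the bags containing it form a connected subtree. Here edge (a,g) lies in no bag, so the decomposition is invalid.

No — edge (a,g) lies in no bag.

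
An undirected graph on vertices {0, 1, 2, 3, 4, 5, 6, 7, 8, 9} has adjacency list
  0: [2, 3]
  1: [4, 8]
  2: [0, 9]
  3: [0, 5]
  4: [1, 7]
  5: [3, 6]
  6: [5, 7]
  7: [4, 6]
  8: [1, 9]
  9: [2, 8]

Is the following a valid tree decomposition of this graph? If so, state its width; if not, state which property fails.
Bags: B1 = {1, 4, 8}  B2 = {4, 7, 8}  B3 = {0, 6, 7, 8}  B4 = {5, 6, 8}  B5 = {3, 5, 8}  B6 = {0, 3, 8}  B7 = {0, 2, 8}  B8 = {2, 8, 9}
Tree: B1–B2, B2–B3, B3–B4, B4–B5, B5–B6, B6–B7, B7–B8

No — bags containing vertex 0 are not connected in the tree.

A tree decomposition must satisfy three properties: every vertex lies in some bag; for every edge, both endpoints lie together in some bag; and for every vertex, the bags containing it form a connected subtree. Here bags containing vertex 0 are not connected in the tree, so the decomposition is invalid.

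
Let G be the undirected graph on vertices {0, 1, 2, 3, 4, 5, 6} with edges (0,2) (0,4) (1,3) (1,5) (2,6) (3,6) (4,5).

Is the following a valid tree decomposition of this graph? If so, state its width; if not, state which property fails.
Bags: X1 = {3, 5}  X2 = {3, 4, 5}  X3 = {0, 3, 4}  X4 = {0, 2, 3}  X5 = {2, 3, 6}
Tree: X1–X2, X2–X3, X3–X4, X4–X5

A tree decomposition must satisfy three properties: every vertex lies in some bag; for every edge, both endpoints lie together in some bag; and for every vertex, the bags containing it form a connected subtree. Here vertex 1 appears in no bag, so the decomposition is invalid.

No — vertex 1 appears in no bag.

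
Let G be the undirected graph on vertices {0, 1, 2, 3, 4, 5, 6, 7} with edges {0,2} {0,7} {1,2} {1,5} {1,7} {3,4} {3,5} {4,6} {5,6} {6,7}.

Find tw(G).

2

A width-2 tree decomposition is:
Bags: B1 = {3, 4, 6}  B2 = {3, 5, 6}  B3 = {5, 6, 7}  B4 = {1, 5, 7}  B5 = {0, 1, 7}  B6 = {0, 1, 2}
Tree: B1–B2, B2–B3, B3–B4, B4–B5, B5–B6
Every bag has size at most 3, so the width is 3 − 1 = 2 and tw(G) ≤ 2. The edges 4–3–5–6–4 form a cycle, so G is not a tree and its treewidth is at least 2. Therefore the treewidth is 2.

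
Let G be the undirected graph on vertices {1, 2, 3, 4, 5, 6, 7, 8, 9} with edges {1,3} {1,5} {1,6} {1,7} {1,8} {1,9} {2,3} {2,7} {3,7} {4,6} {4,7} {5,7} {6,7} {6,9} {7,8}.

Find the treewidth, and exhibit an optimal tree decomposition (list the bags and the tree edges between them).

Every bag has size at most 3, so the width is 3 − 1 = 2 and tw(G) ≤ 2. On the other hand G contains the 3-clique {1, 6, 9}. A clique must lie in a single bag of any decomposition, so no decomposition can have width below 2. Hence tw(G) = 2 exactly.

Treewidth 2.
Bags: B1 = {4, 6, 7}  B2 = {1, 6, 7}  B3 = {1, 3, 7}  B4 = {1, 6, 9}  B5 = {1, 7, 8}  B6 = {1, 5, 7}  B7 = {2, 3, 7}
Tree: B1–B2, B2–B3, B2–B4, B2–B5, B3–B6, B3–B7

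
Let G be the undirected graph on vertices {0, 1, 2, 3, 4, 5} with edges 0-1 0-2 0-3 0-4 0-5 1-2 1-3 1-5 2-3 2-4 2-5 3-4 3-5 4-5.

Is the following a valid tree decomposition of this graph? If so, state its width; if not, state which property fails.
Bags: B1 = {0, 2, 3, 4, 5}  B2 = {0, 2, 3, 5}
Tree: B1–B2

No — vertex 1 appears in no bag.

A tree decomposition must satisfy three properties: every vertex lies in some bag; for every edge, both endpoints lie together in some bag; and for every vertex, the bags containing it form a connected subtree. Here vertex 1 appears in no bag, so the decomposition is invalid.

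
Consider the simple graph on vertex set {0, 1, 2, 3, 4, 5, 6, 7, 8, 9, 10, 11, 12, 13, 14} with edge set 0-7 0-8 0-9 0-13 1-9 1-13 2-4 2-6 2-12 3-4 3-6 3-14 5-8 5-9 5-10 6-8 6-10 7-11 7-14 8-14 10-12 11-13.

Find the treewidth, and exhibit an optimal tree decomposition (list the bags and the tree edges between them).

Treewidth 3.
One optimal decomposition is:
Bags: B1 = {2, 4, 10, 12}  B2 = {2, 4, 6, 10}  B3 = {3, 4, 6, 10}  B4 = {3, 5, 6, 10}  B5 = {3, 5, 6, 8}  B6 = {3, 5, 8, 14}  B7 = {5, 8, 9, 14}  B8 = {0, 8, 9, 14}  B9 = {0, 7, 9, 14}  B10 = {0, 1, 7, 9}  B11 = {0, 1, 7, 13}  B12 = {1, 7, 11, 13}
Tree: B1–B2, B2–B3, B3–B4, B4–B5, B5–B6, B6–B7, B7–B8, B8–B9, B9–B10, B10–B11, B11–B12

Each bag holds 4 vertices, so the decomposition has width 3, which upper-bounds the treewidth. For the lower bound: the 4 vertex sets {2,4,12}, {10}, {6}, {3,5,8,14} are disjoint, each induces a connected subgraph, and every pair is joined by at least one edge of G. Contracting each set to a single vertex therefore yields K_{4} as a minor, and since treewidth is minor-monotone, tw(G) ≥ tw(K_{4}) = 3. Therefore the treewidth is 3.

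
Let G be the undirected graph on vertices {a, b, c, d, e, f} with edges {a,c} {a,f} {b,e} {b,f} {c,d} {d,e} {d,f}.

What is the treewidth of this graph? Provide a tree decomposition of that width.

Every bag has size at most 3, so the width is 3 − 1 = 2 and tw(G) ≤ 2. For the lower bound, G contains the cycle a–c–d–f–a, so G is not a forest; only forests have treewidth ≤ 1, hence tw(G) ≥ 2. The upper and lower bounds meet at 2, so that is the treewidth.

Treewidth 2.
Bags: B1 = {a, c, f}  B2 = {c, d, f}  B3 = {b, d, f}  B4 = {b, d, e}
Tree: B1–B2, B2–B3, B3–B4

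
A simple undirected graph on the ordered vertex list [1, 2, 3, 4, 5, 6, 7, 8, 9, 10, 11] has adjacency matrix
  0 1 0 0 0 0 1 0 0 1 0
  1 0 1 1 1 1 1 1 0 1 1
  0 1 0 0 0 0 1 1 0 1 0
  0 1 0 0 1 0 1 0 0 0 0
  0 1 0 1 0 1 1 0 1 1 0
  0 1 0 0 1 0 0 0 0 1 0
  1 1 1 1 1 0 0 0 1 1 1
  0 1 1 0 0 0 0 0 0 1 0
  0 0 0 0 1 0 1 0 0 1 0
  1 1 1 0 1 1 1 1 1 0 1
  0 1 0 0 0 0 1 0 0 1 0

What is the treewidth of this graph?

3

A width-3 tree decomposition is:
Bags: B1 = {2, 3, 7, 10}  B2 = {2, 5, 7, 10}  B3 = {2, 3, 8, 10}  B4 = {2, 7, 10, 11}  B5 = {2, 5, 6, 10}  B6 = {2, 4, 5, 7}  B7 = {1, 2, 7, 10}  B8 = {5, 7, 9, 10}
Tree: B1–B2, B1–B3, B1–B4, B2–B5, B2–B6, B4–B7, B2–B8
The largest bag has 4 vertices, giving width 3; this decomposition certifies tw(G) ≤ 3. For the lower bound, the 4 vertices {5, 7, 9, 10} are pairwise adjacent, and any tree decomposition puts a clique entirely inside one bag — forcing width ≥ 3. Hence tw(G) = 3 exactly.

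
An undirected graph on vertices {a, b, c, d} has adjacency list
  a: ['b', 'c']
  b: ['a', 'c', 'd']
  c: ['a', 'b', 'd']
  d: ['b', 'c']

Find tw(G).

A width-2 tree decomposition is:
Bags: B1 = {b, c, d}  B2 = {a, b, c}
Tree: B1–B2
Every bag has size at most 3, so the width is 3 − 1 = 2 and tw(G) ≤ 2. On the other hand G contains the 3-clique {b, c, d}. A clique must lie in a single bag of any decomposition, so no decomposition can have width below 2. The upper and lower bounds meet at 2, so that is the treewidth.

2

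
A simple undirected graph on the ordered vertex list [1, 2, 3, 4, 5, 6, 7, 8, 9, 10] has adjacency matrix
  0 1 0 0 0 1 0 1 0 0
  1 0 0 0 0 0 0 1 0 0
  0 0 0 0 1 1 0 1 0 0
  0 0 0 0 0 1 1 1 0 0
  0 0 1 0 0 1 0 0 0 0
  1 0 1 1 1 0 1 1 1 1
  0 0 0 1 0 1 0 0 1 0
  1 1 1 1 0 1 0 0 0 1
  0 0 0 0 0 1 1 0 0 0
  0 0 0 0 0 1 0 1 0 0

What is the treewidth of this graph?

2

A width-2 tree decomposition is:
Bags: B1 = {3, 6, 8}  B2 = {3, 5, 6}  B3 = {1, 6, 8}  B4 = {1, 2, 8}  B5 = {4, 6, 8}  B6 = {6, 8, 10}  B7 = {4, 6, 7}  B8 = {6, 7, 9}
Tree: B1–B2, B1–B3, B3–B4, B3–B5, B5–B6, B5–B7, B7–B8
The largest bag has 3 vertices, giving width 2; this decomposition certifies tw(G) ≤ 2. On the other hand G contains the 3-clique {1, 2, 8}. A clique must lie in a single bag of any decomposition, so no decomposition can have width below 2. Combining the bounds, tw(G) = 2.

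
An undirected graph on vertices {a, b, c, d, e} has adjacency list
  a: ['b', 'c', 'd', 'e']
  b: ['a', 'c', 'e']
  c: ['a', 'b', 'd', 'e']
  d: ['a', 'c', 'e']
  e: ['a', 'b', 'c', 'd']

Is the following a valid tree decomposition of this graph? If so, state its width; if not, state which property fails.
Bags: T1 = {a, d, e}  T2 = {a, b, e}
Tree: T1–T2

No — vertex c appears in no bag.

A tree decomposition must satisfy three properties: every vertex lies in some bag; for every edge, both endpoints lie together in some bag; and for every vertex, the bags containing it form a connected subtree. Here vertex c appears in no bag, so the decomposition is invalid.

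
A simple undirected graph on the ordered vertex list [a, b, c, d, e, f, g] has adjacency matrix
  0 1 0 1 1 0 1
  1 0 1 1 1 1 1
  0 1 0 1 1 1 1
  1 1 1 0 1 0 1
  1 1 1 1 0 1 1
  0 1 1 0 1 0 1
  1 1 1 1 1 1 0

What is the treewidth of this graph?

4

A width-4 tree decomposition is:
Bags: B1 = {a, b, d, e, g}  B2 = {b, c, d, e, g}  B3 = {b, c, e, f, g}
Tree: B1–B2, B2–B3
The largest bag has 5 vertices, giving width 4; this decomposition certifies tw(G) ≤ 4. For the lower bound, the 5 vertices {b, c, d, e, g} are pairwise adjacent, and any tree decomposition puts a clique entirely inside one bag — forcing width ≥ 4. Therefore the treewidth is 4.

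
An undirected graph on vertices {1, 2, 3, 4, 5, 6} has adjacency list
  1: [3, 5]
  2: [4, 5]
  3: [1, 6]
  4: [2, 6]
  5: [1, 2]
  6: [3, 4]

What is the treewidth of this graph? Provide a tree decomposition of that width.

Treewidth 2.
One such decomposition:
Bags: B1 = {1, 3, 6}  B2 = {1, 5, 6}  B3 = {2, 5, 6}  B4 = {2, 4, 6}
Tree: B1–B2, B2–B3, B3–B4

Every bag has size at most 3, so the width is 3 − 1 = 2 and tw(G) ≤ 2. The edges 6–3–1–5–2–4–6 form a cycle, so G is not a tree and its treewidth is at least 2. The upper and lower bounds meet at 2, so that is the treewidth.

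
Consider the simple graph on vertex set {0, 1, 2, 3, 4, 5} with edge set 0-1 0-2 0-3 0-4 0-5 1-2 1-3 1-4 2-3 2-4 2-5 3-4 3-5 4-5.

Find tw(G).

A width-4 tree decomposition is:
Bags: B1 = {0, 2, 3, 4, 5}  B2 = {0, 1, 2, 3, 4}
Tree: B1–B2
Every bag has size at most 5, so the width is 5 − 1 = 4 and tw(G) ≤ 4. For the lower bound, the 5 vertices {0, 1, 2, 3, 4} are pairwise adjacent, and any tree decomposition puts a clique entirely inside one bag — forcing width ≥ 4. Combining the bounds, tw(G) = 4.

4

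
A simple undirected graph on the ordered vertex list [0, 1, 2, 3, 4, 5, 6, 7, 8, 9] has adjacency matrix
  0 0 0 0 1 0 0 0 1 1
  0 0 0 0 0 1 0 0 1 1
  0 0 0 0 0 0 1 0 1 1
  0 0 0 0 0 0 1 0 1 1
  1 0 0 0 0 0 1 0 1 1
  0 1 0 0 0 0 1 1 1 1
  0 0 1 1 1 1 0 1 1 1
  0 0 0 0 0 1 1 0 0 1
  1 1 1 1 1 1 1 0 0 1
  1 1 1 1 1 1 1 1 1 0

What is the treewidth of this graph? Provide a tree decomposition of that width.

Treewidth 3.
One such decomposition:
Bags: B1 = {3, 6, 8, 9}  B2 = {4, 6, 8, 9}  B3 = {2, 6, 8, 9}  B4 = {5, 6, 8, 9}  B5 = {0, 4, 8, 9}  B6 = {5, 6, 7, 9}  B7 = {1, 5, 8, 9}
Tree: B1–B2, B1–B3, B1–B4, B2–B5, B4–B6, B4–B7

Every bag has size at most 4, so the width is 4 − 1 = 3 and tw(G) ≤ 3. For the lower bound, the 4 vertices {0, 4, 8, 9} are pairwise adjacent, and any tree decomposition puts a clique entirely inside one bag — forcing width ≥ 3. Combining the bounds, tw(G) = 3.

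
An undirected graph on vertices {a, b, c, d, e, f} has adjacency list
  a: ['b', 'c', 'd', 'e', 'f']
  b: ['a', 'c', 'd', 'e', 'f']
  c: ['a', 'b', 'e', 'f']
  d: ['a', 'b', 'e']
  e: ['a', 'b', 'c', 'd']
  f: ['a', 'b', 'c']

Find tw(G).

3

A width-3 tree decomposition is:
Bags: B1 = {a, b, d, e}  B2 = {a, b, c, e}  B3 = {a, b, c, f}
Tree: B1–B2, B2–B3
Each bag holds 4 vertices, so the decomposition has width 3, which upper-bounds the treewidth. Conversely, {a, b, d, e} is a clique of size 4, and the vertices of any clique must share a bag in every tree decomposition; so some bag has ≥ 4 vertices and tw(G) ≥ 3. Combining the bounds, tw(G) = 3.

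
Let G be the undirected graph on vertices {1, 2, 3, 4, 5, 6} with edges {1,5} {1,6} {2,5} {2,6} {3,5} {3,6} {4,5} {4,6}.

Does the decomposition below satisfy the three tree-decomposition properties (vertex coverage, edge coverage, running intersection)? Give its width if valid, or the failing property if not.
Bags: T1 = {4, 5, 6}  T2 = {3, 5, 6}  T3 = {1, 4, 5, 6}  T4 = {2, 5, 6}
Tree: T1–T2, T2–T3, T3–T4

No — bags containing vertex 4 are not connected in the tree.

A tree decomposition must satisfy three properties: every vertex lies in some bag; for every edge, both endpoints lie together in some bag; and for every vertex, the bags containing it form a connected subtree. Here bags containing vertex 4 are not connected in the tree, so the decomposition is invalid.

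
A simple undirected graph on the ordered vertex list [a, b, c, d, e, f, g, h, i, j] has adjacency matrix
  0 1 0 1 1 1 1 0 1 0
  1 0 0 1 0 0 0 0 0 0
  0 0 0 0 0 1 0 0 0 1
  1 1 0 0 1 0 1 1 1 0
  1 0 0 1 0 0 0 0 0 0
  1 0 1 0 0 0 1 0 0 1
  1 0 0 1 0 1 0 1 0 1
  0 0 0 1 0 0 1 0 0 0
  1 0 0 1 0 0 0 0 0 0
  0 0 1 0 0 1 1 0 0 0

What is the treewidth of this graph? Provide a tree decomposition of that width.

Every bag has size at most 3, so the width is 3 − 1 = 2 and tw(G) ≤ 2. On the other hand G contains the 3-clique {d, g, h}. A clique must lie in a single bag of any decomposition, so no decomposition can have width below 2. Combining the bounds, tw(G) = 2.

Treewidth 2.
One optimal decomposition is:
Bags: B1 = {a, f, g}  B2 = {a, d, g}  B3 = {a, d, i}  B4 = {a, d, e}  B5 = {a, b, d}  B6 = {d, g, h}  B7 = {f, g, j}  B8 = {c, f, j}
Tree: B1–B2, B2–B3, B3–B4, B4–B5, B2–B6, B1–B7, B7–B8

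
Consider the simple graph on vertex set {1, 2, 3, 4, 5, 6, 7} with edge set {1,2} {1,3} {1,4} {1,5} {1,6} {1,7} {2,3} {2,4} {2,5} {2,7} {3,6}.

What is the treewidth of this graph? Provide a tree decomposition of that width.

Treewidth 2.
One such decomposition:
Bags: B1 = {1, 2, 7}  B2 = {1, 2, 4}  B3 = {1, 2, 3}  B4 = {1, 3, 6}  B5 = {1, 2, 5}
Tree: B1–B2, B2–B3, B3–B4, B3–B5

Each bag holds 3 vertices, so the decomposition has width 2, which upper-bounds the treewidth. For the lower bound, the 3 vertices {1, 2, 3} are pairwise adjacent, and any tree decomposition puts a clique entirely inside one bag — forcing width ≥ 2. Combining the bounds, tw(G) = 2.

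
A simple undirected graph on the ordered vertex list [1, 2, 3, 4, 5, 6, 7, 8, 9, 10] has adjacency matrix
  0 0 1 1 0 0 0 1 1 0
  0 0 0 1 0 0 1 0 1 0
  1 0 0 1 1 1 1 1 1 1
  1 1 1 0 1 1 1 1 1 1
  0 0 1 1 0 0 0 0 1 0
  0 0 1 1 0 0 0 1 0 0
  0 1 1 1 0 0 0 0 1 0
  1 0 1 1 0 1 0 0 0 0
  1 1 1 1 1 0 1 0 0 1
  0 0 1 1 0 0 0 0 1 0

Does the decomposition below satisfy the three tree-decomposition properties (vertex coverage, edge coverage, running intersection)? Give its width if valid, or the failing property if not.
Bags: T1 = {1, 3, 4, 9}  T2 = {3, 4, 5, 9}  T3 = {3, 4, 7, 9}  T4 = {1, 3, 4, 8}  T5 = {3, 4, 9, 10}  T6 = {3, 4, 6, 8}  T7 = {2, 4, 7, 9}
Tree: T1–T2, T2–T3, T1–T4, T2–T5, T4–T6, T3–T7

Yes; width 3.

Checking the three conditions: (i) the bags cover all of {1, 2, 3, 4, 5, 6, 7, 8, 9, 10}; (ii) for each edge, some bag contains both endpoints; (iii) the bags containing any fixed vertex form a subtree. All hold, so the decomposition is valid with width 4 − 1 = 3.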